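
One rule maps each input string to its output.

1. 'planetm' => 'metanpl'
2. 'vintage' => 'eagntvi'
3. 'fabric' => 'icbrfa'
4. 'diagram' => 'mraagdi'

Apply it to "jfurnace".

In each case the input is transformed by: swap each adjacent pair of characters (1↔2, 3↔4, ...), then reverse the string.
For "jfurnace", step one produces "fjruanec"; step two turns that into "cenaurjf".

cenaurjf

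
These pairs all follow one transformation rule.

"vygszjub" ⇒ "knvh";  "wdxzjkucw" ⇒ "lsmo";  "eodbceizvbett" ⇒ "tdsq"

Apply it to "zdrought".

The rule is to shift every letter 11 places backward in the alphabet (wrapping around), then keep only the first 4 characters.
For "zdrought", step one produces "osgdjvwi"; step two turns that into "osgd".
(Check on "wdxzjkucw": → "lsmoyzjrl" → "lsmo" ✓)

osgd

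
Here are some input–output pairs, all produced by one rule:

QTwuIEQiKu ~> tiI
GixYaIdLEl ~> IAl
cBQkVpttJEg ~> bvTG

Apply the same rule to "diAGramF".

IRf

The rule is to flip the case of every letter, then keep one character in every 3, starting at position 2 (positions 2nd, 5th, 8th, ...).
So "diAGramF" becomes "IRf".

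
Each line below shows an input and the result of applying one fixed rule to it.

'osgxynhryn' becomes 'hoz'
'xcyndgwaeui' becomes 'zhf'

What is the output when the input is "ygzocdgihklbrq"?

aeic

The pattern: shift every letter 1 place forward in the alphabet (wrapping around), then keep one character in every 3, starting at position 3 (positions 3rd, 6th, 9th, ...).
"ygzocdgihklbrq" → "zhapdehjilmcsr" → "aeic".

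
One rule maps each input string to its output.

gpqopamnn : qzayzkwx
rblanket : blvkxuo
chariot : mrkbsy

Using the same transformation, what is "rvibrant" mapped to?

The transformation: shift every letter 10 places forward in the alphabet (wrapping around), then delete the last character.
For "rvibrant", step one produces "bfslbkxd"; step two turns that into "bfslbkx".

bfslbkx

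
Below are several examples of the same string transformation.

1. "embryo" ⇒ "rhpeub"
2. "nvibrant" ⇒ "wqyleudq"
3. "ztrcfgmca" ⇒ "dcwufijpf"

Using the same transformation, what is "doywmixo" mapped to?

The pattern: shift every letter 3 places forward in the alphabet (wrapping around), then move the last character to the front.
Starting from "doywmixo": after the first operation, "grbzplar"; after the second, "rgrbzpla".

rgrbzpla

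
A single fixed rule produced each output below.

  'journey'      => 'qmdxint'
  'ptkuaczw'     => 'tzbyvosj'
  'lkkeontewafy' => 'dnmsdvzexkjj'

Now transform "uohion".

hnmtng

The pattern: shift every letter 1 place backward in the alphabet (wrapping around), then move the first 3 characters to the end (rotate left by 3).
Working it through for "uohion": intermediate "tnghnm", final "hnmtng".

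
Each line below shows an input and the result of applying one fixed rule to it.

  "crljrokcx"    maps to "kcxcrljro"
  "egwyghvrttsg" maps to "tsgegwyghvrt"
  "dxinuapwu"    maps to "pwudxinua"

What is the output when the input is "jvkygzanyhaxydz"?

Each output is the input with this applied: move the last 3 characters to the front (rotate right by 3).
"jvkygzanyhaxydz" → "ydzjvkygzanyhax".

ydzjvkygzanyhax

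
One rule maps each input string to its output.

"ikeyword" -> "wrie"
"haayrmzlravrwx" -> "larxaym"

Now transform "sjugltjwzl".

twljg

Each output is the input with this applied: swap the front and back halves of the string, then keep every other character starting from the first (positions 1st, 3rd, 5th, ...).
"sjugltjwzl" → "twljg".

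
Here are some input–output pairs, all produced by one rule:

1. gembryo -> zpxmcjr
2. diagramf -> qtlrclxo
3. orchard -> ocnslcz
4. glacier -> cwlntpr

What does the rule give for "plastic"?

What's happening: shift every letter 11 places forward in the alphabet (wrapping around), then swap the first and last characters.
On "plastic": the first step gives "awldetn", and the second then gives "nwldeta".

nwldeta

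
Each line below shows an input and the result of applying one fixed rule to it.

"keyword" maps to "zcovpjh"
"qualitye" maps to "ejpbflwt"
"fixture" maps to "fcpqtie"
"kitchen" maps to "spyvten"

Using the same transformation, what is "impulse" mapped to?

The transformation: shift every letter 11 places forward in the alphabet (wrapping around), then move the last 3 characters to the front (rotate right by 3).
On "impulse": the first step gives "txafwdp", and the second then gives "wdptxaf".

wdptxaf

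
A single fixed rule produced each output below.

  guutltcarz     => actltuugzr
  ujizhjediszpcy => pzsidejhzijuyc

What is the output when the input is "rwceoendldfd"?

dldneoecwrdf

The rule is to reverse the string, then move the first 2 characters to the end (rotate left by 2).
Applying both steps to "rwceoendldfd": "dfdldneoecwr", then "dldneoecwrdf".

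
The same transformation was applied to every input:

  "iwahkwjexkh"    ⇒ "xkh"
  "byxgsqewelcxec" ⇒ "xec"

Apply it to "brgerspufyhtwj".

In each case the input is transformed by: keep only the last 3 characters.
Doing the same to "brgerspufyhtwj": "twj".

twj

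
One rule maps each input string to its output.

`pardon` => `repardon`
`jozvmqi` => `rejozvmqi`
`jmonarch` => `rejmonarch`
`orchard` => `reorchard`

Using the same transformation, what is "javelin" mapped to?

In each case the input is transformed by: prepend "re".
Doing the same to "javelin": "rejavelin".

rejavelin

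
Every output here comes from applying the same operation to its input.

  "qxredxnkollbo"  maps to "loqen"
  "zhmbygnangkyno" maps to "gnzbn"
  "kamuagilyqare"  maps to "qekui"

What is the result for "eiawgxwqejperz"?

Each output is the input with this applied: keep one character in every 3, starting at position 1 (positions 1st, 4th, 7th, ...), then move the first 3 characters to the end (rotate left by 3).
"eiawgxwqejperz" → "ewwjr" → "jreww".
(Check on "kamuagilyqare": → "kuiqe" → "qekui" ✓)

jreww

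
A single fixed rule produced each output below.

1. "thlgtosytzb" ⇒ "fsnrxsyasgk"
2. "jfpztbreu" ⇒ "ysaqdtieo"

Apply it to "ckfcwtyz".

bvsxybje

What's happening: shift every letter 1 place backward in the alphabet (wrapping around), then move the first 3 characters to the end (rotate left by 3).
Applying that to "ckfcwtyz" gives "bvsxybje".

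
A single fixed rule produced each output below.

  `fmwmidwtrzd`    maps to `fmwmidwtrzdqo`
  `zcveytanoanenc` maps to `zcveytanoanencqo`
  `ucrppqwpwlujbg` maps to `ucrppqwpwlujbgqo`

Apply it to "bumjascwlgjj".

What's happening: append "qo".
For "bumjascwlgjj" the result is "bumjascwlgjjqo".

bumjascwlgjjqo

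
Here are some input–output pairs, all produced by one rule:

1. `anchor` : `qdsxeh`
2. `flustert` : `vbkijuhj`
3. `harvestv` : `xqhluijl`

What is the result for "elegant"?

Each output is the input with this applied: shift every letter 10 places backward in the alphabet (wrapping around).
Doing the same to "elegant": "ubuwqdj".

ubuwqdj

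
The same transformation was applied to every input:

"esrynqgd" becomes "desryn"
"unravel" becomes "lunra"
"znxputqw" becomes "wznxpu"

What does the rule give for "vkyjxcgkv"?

vvkyjxc

The pattern: move the last 3 characters to the front (rotate right by 3), then delete the first 2 characters.
On "vkyjxcgkv": the first step gives "gkvvkyjxc", and the second then gives "vvkyjxc".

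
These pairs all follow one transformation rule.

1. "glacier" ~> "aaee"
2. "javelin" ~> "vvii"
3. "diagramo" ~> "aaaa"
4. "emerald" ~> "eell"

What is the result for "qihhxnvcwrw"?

hhnnww

The transformation: keep one character in every 3, starting at position 3 (positions 3rd, 6th, 9th, ...), then double every character.
"qihhxnvcwrw" → "hnw" → "hhnnww".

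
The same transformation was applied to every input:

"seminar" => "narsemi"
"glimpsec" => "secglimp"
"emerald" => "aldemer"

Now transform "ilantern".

Looking at the pairs, the operation is to move the last 3 characters to the front (rotate right by 3).
Applying that to "ilantern" gives "ernilant".

ernilant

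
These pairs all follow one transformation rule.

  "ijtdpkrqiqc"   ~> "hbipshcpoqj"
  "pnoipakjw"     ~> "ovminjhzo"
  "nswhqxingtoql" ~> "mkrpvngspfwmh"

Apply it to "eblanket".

dsadkjzm

The transformation: shift every letter 1 place backward in the alphabet (wrapping around), then take characters alternately from the front and the back (1st, last, 2nd, 2nd-last, ...).
Starting from "eblanket": after the first operation, "dakzmjds"; after the second, "dsadkjzm".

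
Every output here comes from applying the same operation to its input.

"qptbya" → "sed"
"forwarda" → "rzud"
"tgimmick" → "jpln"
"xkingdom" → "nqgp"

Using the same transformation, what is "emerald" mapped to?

Rule — keep every other character starting from the second (positions 2nd, 4th, 6th, ...), then shift every letter 3 places forward in the alphabet (wrapping around).
Working it through for "emerald": intermediate "mrl", final "puo".

puo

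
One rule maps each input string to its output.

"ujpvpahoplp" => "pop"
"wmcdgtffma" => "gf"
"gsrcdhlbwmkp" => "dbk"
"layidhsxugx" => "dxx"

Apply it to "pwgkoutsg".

os

Looking at the pairs, the operation is to delete the first 2 characters, then keep one character in every 3, starting at position 3 (positions 3rd, 6th, 9th, ...).
"pwgkoutsg" → "gkoutsg" → "os".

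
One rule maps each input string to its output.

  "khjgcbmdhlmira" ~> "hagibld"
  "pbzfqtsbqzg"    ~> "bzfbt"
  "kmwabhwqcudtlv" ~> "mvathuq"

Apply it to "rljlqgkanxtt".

ltlxga

Looking at the pairs, the operation is to keep every other character starting from the second (positions 2nd, 4th, 6th, ...), then take characters alternately from the front and the back (1st, last, 2nd, 2nd-last, ...).
Applying both steps to "rljlqgkanxtt": "llgaxt", then "ltlxga".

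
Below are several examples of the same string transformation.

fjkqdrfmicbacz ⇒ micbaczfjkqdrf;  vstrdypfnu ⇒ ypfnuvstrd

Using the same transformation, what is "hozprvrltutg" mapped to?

rltutghozprv

Each output is the input with this applied: swap the front and back halves of the string.
"hozprvrltutg" → "rltutghozprv".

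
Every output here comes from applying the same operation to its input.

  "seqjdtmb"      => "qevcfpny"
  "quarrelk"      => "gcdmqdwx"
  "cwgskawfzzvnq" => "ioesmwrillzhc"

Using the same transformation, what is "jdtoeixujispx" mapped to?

In each case the input is transformed by: shift every letter 12 places forward in the alphabet (wrapping around), then swap each adjacent pair of characters (1↔2, 3↔4, ...).
Starting from "jdtoeixujispx": after the first operation, "vpfaqujgvuebj"; after the second, "pvafuqgjuvbej".
(Check on "quarrelk": → "cgmddqxw" → "gcdmqdwx" ✓)

pvafuqgjuvbej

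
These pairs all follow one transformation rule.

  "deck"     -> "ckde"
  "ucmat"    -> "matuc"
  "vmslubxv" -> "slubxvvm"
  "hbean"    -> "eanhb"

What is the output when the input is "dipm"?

Rule — move the first 2 characters to the end (rotate left by 2).
"dipm" → "pmdi".

pmdi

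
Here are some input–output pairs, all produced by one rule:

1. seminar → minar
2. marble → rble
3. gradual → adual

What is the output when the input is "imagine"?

agine

Each output is the input with this applied: delete the first 2 characters.
"imagine" → "agine".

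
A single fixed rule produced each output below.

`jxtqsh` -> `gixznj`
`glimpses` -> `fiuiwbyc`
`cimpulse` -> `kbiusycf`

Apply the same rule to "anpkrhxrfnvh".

Each output is the input with this applied: swap the front and back halves of the string, then shift every letter 10 places backward in the alphabet (wrapping around).
On "anpkrhxrfnvh": the first step gives "xrfnvhanpkrh", and the second then gives "nhvdlxqdfahx".

nhvdlxqdfahx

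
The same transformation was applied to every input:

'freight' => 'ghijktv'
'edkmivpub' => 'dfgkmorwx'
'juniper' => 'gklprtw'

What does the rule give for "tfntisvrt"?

hkptuvvvx

The rule is to sort the characters into alphabetical order, then shift every letter 2 places forward in the alphabet (wrapping around).
For "tfntisvrt", step one produces "finrstttv"; step two turns that into "hkptuvvvx".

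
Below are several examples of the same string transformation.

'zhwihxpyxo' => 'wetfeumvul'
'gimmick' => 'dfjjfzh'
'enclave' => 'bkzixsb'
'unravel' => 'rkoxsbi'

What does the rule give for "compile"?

Each output is the input with this applied: shift every letter 3 places backward in the alphabet (wrapping around).
"compile" → "zljmfib".

zljmfib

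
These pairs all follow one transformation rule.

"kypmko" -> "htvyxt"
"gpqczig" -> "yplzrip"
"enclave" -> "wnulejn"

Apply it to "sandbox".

The rule is to swap each adjacent pair of characters (1↔2, 3↔4, ...), then shift every letter 9 places forward in the alphabet (wrapping around).
Applying both steps to "sandbox": "asdnobx", then "jbmwxkg".

jbmwxkg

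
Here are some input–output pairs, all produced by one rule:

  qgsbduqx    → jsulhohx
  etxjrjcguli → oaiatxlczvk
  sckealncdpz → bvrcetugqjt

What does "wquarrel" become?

lriivcnh

Looking at the pairs, the operation is to move the first 2 characters to the end (rotate left by 2), then shift every letter 9 places backward in the alphabet (wrapping around).
For "wquarrel", step one produces "uarrelwq"; step two turns that into "lriivcnh".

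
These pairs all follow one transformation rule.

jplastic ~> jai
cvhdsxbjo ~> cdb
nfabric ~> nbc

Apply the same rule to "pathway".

phy

The rule is to keep one character in every 3, starting at position 1 (positions 1st, 4th, 7th, ...).
"pathway" → "phy".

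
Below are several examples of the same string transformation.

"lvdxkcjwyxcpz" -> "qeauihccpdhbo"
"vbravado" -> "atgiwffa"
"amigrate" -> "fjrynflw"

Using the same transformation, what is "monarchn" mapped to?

In each case the input is transformed by: shift every letter 5 places forward in the alphabet (wrapping around), then take characters alternately from the front and the back (1st, last, 2nd, 2nd-last, ...).
Starting from "monarchn": after the first operation, "rtsfwhms"; after the second, "rstmshfw".

rstmshfw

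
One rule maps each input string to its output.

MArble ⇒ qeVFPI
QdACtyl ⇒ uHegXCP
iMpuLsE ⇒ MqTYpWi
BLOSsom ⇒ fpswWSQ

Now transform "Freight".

The rule is to shift every letter 4 places forward in the alphabet (wrapping around), then flip the case of every letter.
Applying both steps to "Freight": "Jvimklx", then "jVIMKLX".

jVIMKLX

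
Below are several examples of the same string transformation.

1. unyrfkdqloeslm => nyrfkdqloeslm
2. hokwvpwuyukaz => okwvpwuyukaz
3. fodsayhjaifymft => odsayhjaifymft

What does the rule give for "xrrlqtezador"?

Rule — delete the first character.
Applying that to "xrrlqtezador" gives "rrlqtezador".

rrlqtezador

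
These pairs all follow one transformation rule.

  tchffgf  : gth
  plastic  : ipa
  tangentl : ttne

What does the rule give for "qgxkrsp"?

Rule — move the last 3 characters to the front (rotate right by 3), then keep every other character starting from the second (positions 2nd, 4th, 6th, ...).
Applying both steps to "qgxkrsp": "rspqgxk", then "sqx".

sqx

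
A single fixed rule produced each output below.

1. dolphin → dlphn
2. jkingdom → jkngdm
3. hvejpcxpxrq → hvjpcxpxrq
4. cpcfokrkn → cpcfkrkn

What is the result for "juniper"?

The transformation: remove every vowel.
Applying that to "juniper" gives "jnpr".

jnpr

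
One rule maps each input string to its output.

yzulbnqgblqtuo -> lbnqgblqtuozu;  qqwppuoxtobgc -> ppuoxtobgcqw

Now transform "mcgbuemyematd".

buemyematdcg

The rule is to delete the first character, then move the first 2 characters to the end (rotate left by 2).
For "mcgbuemyematd", step one produces "cgbuemyematd"; step two turns that into "buemyematdcg".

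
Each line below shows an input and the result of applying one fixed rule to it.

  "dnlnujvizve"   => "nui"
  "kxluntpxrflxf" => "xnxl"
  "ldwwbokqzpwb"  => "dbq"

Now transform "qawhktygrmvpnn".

The pattern: delete the last 2 characters, then keep one character in every 3, starting at position 2 (positions 2nd, 5th, 8th, ...).
"qawhktygrmvpnn" → "qawhktygrmvp" → "akgv".

akgv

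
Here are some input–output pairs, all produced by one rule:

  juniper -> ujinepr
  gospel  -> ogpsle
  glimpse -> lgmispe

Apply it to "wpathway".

pwtawhya

Rule — swap each adjacent pair of characters (1↔2, 3↔4, ...).
So "wpathway" becomes "pwtawhya".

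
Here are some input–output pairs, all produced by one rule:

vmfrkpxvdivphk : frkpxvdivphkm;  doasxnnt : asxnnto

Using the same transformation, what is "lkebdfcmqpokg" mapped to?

ebdfcmqpokgk

The rule is to delete the first character, then move the first character to the end.
On "lkebdfcmqpokg": the first step gives "kebdfcmqpokg", and the second then gives "ebdfcmqpokgk".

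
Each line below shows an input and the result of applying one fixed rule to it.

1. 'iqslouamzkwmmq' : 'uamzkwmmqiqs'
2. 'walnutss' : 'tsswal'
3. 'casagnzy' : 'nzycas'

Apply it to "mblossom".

The rule is to move the first 3 characters to the end (rotate left by 3), then delete the first 2 characters.
Working it through for "mblossom": intermediate "ossommbl", final "sommbl".

sommbl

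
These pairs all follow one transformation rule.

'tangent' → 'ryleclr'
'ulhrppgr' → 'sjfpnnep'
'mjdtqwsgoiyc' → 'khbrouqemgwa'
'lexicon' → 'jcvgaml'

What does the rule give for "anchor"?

ylafmp

The pattern: shift every letter 2 places backward in the alphabet (wrapping around).
Doing the same to "anchor": "ylafmp".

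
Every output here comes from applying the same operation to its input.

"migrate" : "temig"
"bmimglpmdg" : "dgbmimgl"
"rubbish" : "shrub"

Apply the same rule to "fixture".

refix

The pattern: move the last 2 characters to the front (rotate right by 2), then delete the last 2 characters.
So "fixture" becomes "refix".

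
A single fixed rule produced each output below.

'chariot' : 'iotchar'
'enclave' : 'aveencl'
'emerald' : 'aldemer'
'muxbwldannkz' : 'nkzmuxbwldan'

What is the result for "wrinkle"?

klewrin

What's happening: move the last 3 characters to the front (rotate right by 3).
On "wrinkle" that produces "klewrin".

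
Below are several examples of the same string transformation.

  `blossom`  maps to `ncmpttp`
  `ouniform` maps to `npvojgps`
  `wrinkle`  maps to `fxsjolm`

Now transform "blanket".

In each case the input is transformed by: shift every letter 1 place forward in the alphabet (wrapping around), then move the last character to the front.
Working it through for "blanket": intermediate "cmbolfu", final "ucmbolf".
(Check on "blossom": → "cmpttpn" → "ncmpttp" ✓)

ucmbolf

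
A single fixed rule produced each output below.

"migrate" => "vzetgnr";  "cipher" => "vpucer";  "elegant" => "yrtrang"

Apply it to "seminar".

Looking at the pairs, the operation is to swap each adjacent pair of characters (1↔2, 3↔4, ...), then shift every letter 13 places forward in the alphabet (wrapping around) — i.e. ROT13.
On "seminar": the first step gives "esimanr", and the second then gives "rfvznae".

rfvznae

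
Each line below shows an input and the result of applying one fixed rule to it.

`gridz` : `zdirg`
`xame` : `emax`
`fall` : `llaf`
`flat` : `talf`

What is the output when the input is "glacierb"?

breicalg

Looking at the pairs, the operation is to reverse the string.
So "glacierb" becomes "breicalg".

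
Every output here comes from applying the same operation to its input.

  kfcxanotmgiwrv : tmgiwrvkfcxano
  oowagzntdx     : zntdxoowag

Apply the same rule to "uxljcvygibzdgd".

gibzdgduxljcvy

Each output is the input with this applied: swap the front and back halves of the string.
Doing the same to "uxljcvygibzdgd": "gibzdgduxljcvy".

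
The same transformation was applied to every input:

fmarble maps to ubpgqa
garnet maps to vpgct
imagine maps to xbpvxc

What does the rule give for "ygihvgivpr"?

nvxwkvxke

The rule is to delete the last character, then shift every letter 11 places backward in the alphabet (wrapping around).
On "ygihvgivpr": the first step gives "ygihvgivp", and the second then gives "nvxwkvxke".
(Check on "imagine": → "imagin" → "xbpvxc" ✓)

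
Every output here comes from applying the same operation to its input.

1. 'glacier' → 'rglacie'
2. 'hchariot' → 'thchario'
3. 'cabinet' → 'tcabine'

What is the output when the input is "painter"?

The transformation: move the last character to the front.
On "painter" that produces "rpainte".

rpainte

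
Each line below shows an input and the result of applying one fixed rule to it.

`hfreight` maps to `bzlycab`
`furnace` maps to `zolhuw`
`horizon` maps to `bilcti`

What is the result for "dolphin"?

xifjbc

Each output is the input with this applied: delete the last character, then shift every letter 6 places backward in the alphabet (wrapping around).
Applying both steps to "dolphin": "dolphi", then "xifjbc".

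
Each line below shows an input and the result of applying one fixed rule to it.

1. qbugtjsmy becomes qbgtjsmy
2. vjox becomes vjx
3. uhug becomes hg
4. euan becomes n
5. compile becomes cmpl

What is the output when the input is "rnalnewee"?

Rule — remove every vowel.
Applying that to "rnalnewee" gives "rnlnw".

rnlnw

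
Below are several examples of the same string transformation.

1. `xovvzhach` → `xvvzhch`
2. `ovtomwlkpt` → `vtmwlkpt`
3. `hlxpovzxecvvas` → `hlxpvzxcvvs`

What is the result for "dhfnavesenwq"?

Each output is the input with this applied: remove every vowel.
For "dhfnavesenwq" the result is "dhfnvsnwq".

dhfnvsnwq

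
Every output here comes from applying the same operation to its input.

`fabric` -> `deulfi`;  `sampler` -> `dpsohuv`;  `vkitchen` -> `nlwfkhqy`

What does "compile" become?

rpslohf

Each output is the input with this applied: move the first character to the end, then shift every letter 3 places forward in the alphabet (wrapping around).
Starting from "compile": after the first operation, "ompilec"; after the second, "rpslohf".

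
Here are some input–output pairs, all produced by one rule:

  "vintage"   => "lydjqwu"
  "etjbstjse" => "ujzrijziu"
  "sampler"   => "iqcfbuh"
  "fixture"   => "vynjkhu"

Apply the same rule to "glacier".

wbqsyuh

What's happening: shift every letter 10 places backward in the alphabet (wrapping around).
"glacier" → "wbqsyuh".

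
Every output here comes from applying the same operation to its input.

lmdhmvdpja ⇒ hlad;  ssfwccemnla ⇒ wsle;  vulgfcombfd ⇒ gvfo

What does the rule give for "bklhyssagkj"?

The rule is to keep one character in every 3, starting at position 1 (positions 1st, 4th, 7th, ...), then swap each adjacent pair of characters (1↔2, 3↔4, ...).
On "bklhyssagkj": the first step gives "bhsk", and the second then gives "hbks".
(Check on "vulgfcombfd": → "vgof" → "gvfo" ✓)

hbks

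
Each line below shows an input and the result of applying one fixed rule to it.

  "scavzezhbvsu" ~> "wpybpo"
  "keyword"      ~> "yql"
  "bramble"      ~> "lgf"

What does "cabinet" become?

ucy

In each case the input is transformed by: shift every letter 6 places backward in the alphabet (wrapping around), then keep every other character starting from the second (positions 2nd, 4th, 6th, ...).
For "cabinet" the result is "ucy".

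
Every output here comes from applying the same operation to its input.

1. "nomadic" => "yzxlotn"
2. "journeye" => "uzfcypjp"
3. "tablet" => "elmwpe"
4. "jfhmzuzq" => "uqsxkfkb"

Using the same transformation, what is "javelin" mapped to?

What's happening: shift every letter 11 places forward in the alphabet (wrapping around).
On "javelin" that produces "ulgpwty".

ulgpwty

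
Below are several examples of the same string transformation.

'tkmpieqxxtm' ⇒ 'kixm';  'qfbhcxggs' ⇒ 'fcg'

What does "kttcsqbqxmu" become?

tsqu

Rule — keep one character in every 3, starting at position 2 (positions 2nd, 5th, 8th, ...).
Doing the same to "kttcsqbqxmu": "tsqu".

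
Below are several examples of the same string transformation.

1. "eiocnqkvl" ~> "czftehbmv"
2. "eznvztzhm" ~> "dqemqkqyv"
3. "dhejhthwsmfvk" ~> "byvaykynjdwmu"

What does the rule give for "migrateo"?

fzxirkvd

In each case the input is transformed by: swap the first and last characters, then shift every letter 9 places backward in the alphabet (wrapping around).
For "migrateo", step one produces "oigratem"; step two turns that into "fzxirkvd".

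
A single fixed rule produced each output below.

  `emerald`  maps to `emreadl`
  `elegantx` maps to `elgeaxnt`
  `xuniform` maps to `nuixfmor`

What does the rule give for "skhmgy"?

What's happening: move the first 2 characters to the end (rotate left by 2), then take characters alternately from the front and the back (1st, last, 2nd, 2nd-last, ...).
Starting from "skhmgy": after the first operation, "hmgysk"; after the second, "hkmsgy".

hkmsgy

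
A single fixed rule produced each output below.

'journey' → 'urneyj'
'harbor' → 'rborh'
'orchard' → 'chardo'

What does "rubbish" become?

Rule — move the first character to the end, then delete the first character.
Applying both steps to "rubbish": "ubbishr", then "bbishr".

bbishr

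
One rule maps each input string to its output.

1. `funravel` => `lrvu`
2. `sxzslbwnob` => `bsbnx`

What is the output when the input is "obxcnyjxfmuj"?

Rule — keep every other character starting from the second (positions 2nd, 4th, 6th, ...), then swap the first and last characters.
"obxcnyjxfmuj" → "bcyxmj" → "jcyxmb".

jcyxmb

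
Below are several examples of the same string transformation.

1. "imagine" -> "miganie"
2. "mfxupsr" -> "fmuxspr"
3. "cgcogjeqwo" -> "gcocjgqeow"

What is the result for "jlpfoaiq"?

ljfpaoqi

What's happening: swap each adjacent pair of characters (1↔2, 3↔4, ...).
For "jlpfoaiq" the result is "ljfpaoqi".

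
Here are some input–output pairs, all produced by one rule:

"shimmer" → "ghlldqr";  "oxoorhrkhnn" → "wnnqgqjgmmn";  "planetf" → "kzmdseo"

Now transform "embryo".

What's happening: shift every letter 1 place backward in the alphabet (wrapping around), then move the first character to the end.
Applying both steps to "embryo": "dlaqxn", then "laqxnd".

laqxnd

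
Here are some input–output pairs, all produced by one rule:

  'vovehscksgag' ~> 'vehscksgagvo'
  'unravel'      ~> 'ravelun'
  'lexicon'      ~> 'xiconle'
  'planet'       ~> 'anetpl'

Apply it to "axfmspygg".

fmspyggax

Rule — move the first 2 characters to the end (rotate left by 2).
Applying that to "axfmspygg" gives "fmspyggax".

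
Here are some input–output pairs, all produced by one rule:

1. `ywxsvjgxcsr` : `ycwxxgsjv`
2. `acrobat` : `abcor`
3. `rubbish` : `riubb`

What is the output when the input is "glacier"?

Each output is the input with this applied: delete the last 2 characters, then take characters alternately from the front and the back (1st, last, 2nd, 2nd-last, ...).
On "glacier": the first step gives "glaci", and the second then gives "gilca".

gilca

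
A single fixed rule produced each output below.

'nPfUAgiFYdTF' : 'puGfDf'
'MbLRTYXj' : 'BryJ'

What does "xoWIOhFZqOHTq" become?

The rule is to flip the case of every letter, then keep every other character starting from the second (positions 2nd, 4th, 6th, ...).
For "xoWIOhFZqOHTq" the result is "OiHzot".
(Check on "nPfUAgiFYdTF": → "NpFuaGIfyDtf" → "puGfDf" ✓)

OiHzot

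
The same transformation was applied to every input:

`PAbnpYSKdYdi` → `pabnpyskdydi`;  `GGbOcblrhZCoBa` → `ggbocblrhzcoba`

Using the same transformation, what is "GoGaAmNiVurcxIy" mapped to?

gogaamnivurcxiy

Each output is the input with this applied: convert every letter to lowercase.
Applying that to "GoGaAmNiVurcxIy" gives "gogaamnivurcxiy".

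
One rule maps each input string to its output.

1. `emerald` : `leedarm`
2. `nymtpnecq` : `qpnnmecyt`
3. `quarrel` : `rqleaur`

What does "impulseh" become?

Rule — sort the characters into reverse alphabetical order, then move the first 2 characters to the end (rotate left by 2).
"impulseh" → "pmliheus".

pmliheus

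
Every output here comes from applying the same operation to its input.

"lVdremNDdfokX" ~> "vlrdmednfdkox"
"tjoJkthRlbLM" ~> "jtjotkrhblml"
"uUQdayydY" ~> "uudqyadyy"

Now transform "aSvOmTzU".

What's happening: swap each adjacent pair of characters (1↔2, 3↔4, ...), then convert every letter to lowercase.
Starting from "aSvOmTzU": after the first operation, "SaOvTmUz"; after the second, "saovtmuz".

saovtmuz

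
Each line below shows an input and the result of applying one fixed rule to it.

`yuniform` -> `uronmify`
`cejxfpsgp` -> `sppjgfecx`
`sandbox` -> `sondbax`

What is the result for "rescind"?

rniedcs

The rule is to sort the characters into reverse alphabetical order, then move the first character to the end.
Starting from "rescind": after the first operation, "srniedc"; after the second, "rniedcs".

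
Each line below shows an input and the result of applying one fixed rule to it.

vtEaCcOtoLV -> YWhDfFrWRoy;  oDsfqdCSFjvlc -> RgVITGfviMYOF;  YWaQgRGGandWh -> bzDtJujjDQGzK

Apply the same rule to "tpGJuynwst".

WSjmXBQZVW

The rule is to shift every letter 3 places forward in the alphabet (wrapping around), then flip the case of every letter.
For "tpGJuynwst", step one produces "wsJMxbqzvw"; step two turns that into "WSjmXBQZVW".
(Check on "YWaQgRGGandWh": → "BZdTjUJJdqgZk" → "bzDtJujjDQGzK" ✓)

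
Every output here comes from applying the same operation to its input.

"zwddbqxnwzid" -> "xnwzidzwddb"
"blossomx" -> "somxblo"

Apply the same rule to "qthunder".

nderqth

The pattern: swap the front and back halves of the string, then delete the last character.
For "qthunder" the result is "nderqth".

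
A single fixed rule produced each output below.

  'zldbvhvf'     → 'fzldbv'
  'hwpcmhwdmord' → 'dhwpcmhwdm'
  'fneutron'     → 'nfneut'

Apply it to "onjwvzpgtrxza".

The pattern: move the last character to the front, then delete the last 2 characters.
Applying that to "onjwvzpgtrxza" gives "aonjwvzpgtr".

aonjwvzpgtr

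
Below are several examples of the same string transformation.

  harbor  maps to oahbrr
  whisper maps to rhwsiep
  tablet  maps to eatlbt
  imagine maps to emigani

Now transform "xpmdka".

Each output is the input with this applied: swap each adjacent pair of characters (1↔2, 3↔4, ...), then move the last character to the front.
On "xpmdka" that produces "kpxdma".

kpxdma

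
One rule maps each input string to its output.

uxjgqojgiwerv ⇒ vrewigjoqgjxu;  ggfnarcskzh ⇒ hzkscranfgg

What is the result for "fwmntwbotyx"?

In each case the input is transformed by: reverse the string.
For "fwmntwbotyx" the result is "xytobwtnmwf".

xytobwtnmwf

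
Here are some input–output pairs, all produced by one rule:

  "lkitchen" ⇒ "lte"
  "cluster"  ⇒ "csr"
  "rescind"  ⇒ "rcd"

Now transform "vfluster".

The rule is to keep one character in every 3, starting at position 1 (positions 1st, 4th, 7th, ...).
"vfluster" → "vue".

vue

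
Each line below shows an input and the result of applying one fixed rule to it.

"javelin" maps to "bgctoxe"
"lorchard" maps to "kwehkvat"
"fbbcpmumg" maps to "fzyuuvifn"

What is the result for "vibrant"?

gmobukt

What's happening: shift every letter 7 places backward in the alphabet (wrapping around), then move the last 2 characters to the front (rotate right by 2).
For "vibrant", step one produces "obuktgm"; step two turns that into "gmobukt".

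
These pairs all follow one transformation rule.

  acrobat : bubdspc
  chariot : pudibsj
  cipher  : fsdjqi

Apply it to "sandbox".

pytboec

The rule is to move the last 2 characters to the front (rotate right by 2), then shift every letter 1 place forward in the alphabet (wrapping around).
Working it through for "sandbox": intermediate "oxsandb", final "pytboec".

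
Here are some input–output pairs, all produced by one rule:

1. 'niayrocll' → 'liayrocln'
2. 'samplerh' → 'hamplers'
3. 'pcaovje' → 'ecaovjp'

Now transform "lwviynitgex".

The transformation: swap the first and last characters.
Applying that to "lwviynitgex" gives "xwviynitgel".

xwviynitgel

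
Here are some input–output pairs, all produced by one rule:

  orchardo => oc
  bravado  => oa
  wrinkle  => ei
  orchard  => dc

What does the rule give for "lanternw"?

The pattern: move the last 3 characters to the front (rotate right by 3), then keep one character in every 3, starting at position 3 (positions 3rd, 6th, 9th, ...).
"lanternw" → "rnwlante" → "wn".

wn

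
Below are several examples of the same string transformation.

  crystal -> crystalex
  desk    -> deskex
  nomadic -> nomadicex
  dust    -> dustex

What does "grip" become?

In each case the input is transformed by: append "ex".
For "grip" the result is "gripex".

gripex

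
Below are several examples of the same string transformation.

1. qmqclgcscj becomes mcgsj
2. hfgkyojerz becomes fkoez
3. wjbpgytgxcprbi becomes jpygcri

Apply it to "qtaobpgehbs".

topeb

The rule is to keep every other character starting from the second (positions 2nd, 4th, 6th, ...).
For "qtaobpgehbs" the result is "topeb".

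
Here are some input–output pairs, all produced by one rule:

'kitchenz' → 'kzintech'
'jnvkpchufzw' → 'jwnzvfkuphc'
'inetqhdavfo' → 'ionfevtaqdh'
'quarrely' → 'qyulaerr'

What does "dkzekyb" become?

The rule is to take characters alternately from the front and the back (1st, last, 2nd, 2nd-last, ...).
Applying that to "dkzekyb" gives "dbkyzke".

dbkyzke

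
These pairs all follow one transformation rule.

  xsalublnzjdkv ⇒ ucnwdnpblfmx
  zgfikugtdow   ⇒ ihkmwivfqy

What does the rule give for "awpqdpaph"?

yrsfrcrj

The pattern: shift every letter 2 places forward in the alphabet (wrapping around), then delete the first character.
Applying both steps to "awpqdpaph": "cyrsfrcrj", then "yrsfrcrj".
(Check on "zgfikugtdow": → "bihkmwivfqy" → "ihkmwivfqy" ✓)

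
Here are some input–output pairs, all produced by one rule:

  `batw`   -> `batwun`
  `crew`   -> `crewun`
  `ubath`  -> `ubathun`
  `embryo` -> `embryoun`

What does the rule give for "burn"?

burnun

In each case the input is transformed by: append "un".
Doing the same to "burn": "burnun".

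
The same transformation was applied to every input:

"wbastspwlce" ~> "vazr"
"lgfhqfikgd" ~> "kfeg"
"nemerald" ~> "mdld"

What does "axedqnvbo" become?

The transformation: shift every letter 1 place backward in the alphabet (wrapping around), then keep only the first 4 characters.
Working it through for "axedqnvbo": intermediate "zwdcpmuan", final "zwdc".

zwdc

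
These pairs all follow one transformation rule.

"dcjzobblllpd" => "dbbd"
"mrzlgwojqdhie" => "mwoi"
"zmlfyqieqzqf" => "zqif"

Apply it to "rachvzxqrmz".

In each case the input is transformed by: swap each adjacent pair of characters (1↔2, 3↔4, ...), then keep one character in every 3, starting at position 2 (positions 2nd, 5th, 8th, ...).
Starting from "rachvzxqrmz": after the first operation, "arhczvqxmrz"; after the second, "rzxz".

rzxz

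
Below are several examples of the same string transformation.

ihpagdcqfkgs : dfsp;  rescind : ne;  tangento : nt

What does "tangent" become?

na

Each output is the input with this applied: move the first 3 characters to the end (rotate left by 3), then keep one character in every 3, starting at position 3 (positions 3rd, 6th, 9th, ...).
"tangent" → "na".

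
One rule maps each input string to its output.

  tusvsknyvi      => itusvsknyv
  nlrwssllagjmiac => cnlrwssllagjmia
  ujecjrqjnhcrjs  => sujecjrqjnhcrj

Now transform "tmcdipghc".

ctmcdipgh

The transformation: move the last character to the front.
Applying that to "tmcdipghc" gives "ctmcdipgh".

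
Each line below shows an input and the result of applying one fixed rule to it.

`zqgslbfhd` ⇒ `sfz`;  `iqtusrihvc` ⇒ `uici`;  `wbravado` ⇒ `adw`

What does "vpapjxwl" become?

pwv

In each case the input is transformed by: keep one character in every 3, starting at position 1 (positions 1st, 4th, 7th, ...), then move the first character to the end.
Applying both steps to "vpapjxwl": "vpw", then "pwv".
(Check on "iqtusrihvc": → "iuic" → "uici" ✓)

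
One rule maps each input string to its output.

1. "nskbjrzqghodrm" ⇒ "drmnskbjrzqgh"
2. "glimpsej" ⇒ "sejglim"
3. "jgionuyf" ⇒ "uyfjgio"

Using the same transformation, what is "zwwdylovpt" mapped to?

The transformation: move the last 3 characters to the front (rotate right by 3), then delete the last character.
"zwwdylovpt" → "vptzwwdylo" → "vptzwwdyl".
(Check on "nskbjrzqghodrm": → "drmnskbjrzqgho" → "drmnskbjrzqgh" ✓)

vptzwwdyl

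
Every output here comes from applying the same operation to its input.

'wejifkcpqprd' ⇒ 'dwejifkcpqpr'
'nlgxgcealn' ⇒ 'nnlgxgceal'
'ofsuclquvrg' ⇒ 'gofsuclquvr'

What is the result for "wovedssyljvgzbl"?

Looking at the pairs, the operation is to move the last character to the front.
On "wovedssyljvgzbl" that produces "lwovedssyljvgzb".

lwovedssyljvgzb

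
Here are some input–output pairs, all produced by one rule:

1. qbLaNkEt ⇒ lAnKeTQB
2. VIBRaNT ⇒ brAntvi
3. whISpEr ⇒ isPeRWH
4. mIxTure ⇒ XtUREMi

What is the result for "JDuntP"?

UNTpjd

The transformation: flip the case of every letter, then move the first 2 characters to the end (rotate left by 2).
"JDuntP" → "jdUNTp" → "UNTpjd".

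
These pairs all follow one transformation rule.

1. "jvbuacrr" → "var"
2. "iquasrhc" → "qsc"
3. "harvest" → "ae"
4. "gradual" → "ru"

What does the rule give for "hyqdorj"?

Looking at the pairs, the operation is to keep one character in every 3, starting at position 2 (positions 2nd, 5th, 8th, ...).
On "hyqdorj" that produces "yo".

yo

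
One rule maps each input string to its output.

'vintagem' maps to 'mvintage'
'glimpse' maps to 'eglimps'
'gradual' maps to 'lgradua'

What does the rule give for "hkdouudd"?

dhkdouud

In each case the input is transformed by: move the last character to the front.
Doing the same to "hkdouudd": "dhkdouud".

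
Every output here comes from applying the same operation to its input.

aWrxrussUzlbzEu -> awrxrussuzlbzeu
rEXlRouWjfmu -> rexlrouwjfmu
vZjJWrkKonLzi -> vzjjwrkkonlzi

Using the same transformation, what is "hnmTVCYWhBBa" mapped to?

Looking at the pairs, the operation is to convert every letter to lowercase.
For "hnmTVCYWhBBa" the result is "hnmtvcywhbba".

hnmtvcywhbba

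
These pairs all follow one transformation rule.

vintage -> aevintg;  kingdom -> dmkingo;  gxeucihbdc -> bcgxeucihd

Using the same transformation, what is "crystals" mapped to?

ascrystl

Rule — move the last 2 characters to the front (rotate right by 2), then swap the first and last characters.
Starting from "crystals": after the first operation, "lscrysta"; after the second, "ascrystl".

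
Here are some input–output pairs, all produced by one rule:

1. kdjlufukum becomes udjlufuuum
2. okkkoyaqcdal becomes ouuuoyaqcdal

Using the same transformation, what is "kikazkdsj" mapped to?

The transformation: replace every "k" with "u".
Applying that to "kikazkdsj" gives "uiuazudsj".

uiuazudsj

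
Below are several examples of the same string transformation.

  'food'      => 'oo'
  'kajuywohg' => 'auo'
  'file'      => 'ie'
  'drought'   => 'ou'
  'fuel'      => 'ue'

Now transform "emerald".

What's happening: keep only the vowels.
On "emerald" that produces "eea".

eea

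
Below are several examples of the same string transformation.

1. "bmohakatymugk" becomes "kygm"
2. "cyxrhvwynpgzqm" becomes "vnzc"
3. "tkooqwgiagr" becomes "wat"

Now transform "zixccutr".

uz

In each case the input is transformed by: move the first 3 characters to the end (rotate left by 3), then keep one character in every 3, starting at position 3 (positions 3rd, 6th, 9th, ...).
Applying that to "zixccutr" gives "uz".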